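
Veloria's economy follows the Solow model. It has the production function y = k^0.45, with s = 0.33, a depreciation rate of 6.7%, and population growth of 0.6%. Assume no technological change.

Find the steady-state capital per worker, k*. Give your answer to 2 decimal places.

k* = 15.53

In steady state, investment equals break-even investment: s·k^α = (n + δ)·k.
Rearranging, k^(1−α) = s / (n + δ).
k^0.55 = 0.33 / (0.006 + 0.067) = 0.33 / 0.073 = 4.5205
k* = 4.5205^(1/0.55) ≈ 15.5327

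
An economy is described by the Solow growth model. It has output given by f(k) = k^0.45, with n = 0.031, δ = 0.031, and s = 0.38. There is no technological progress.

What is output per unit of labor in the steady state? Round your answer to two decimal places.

In steady state, investment equals break-even investment: s·k^α = (n + δ)·k.
Rearranging, k^(1−α) = s / (n + δ).
k^0.55 = 0.38 / (0.031 + 0.031) = 0.38 / 0.062 = 6.1290
k* = 6.1290^(1/0.55) ≈ 27.0158
y* = (k*)^α = 27.0158^0.45 ≈ 4.4079

y* = 4.41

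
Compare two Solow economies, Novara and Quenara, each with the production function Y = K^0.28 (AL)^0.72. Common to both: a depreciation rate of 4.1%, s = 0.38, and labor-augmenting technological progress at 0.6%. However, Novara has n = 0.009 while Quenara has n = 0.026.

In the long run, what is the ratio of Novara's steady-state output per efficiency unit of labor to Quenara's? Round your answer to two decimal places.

Steady-state y* = [s/(n + g + δ)]^(α/(1−α)), so the ratio is [ (s_N/(n + g + δ)_N) / (s_Q/(n + g + δ)_Q) ]^0.3889.
s_N/(n + g + δ)_N = 0.38/0.056 = 6.7857; s_Q/(n + g + δ)_Q = 0.38/0.073 = 5.2055.
Ratio = (6.7857/5.2055)^0.3889 = 1.3036^0.3889 ≈ 1.1086

ratio ≈ 1.11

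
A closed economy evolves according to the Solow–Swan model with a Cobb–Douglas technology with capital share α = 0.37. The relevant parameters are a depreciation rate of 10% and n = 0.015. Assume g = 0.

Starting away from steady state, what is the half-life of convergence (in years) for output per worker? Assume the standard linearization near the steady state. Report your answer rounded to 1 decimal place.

Near the steady state the convergence rate is λ = (1 − α)(n + δ).
λ = (1 − 0.37) × 0.115 = 0.63 × 0.115 = 0.07245
Half-life = ln 2 / λ = 0.6931 / 0.07245 ≈ 9.57 years

about 9.6 years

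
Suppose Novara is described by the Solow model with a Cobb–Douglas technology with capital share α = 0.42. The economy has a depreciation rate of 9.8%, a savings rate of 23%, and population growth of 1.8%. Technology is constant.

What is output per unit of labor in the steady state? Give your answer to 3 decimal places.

In steady state, investment equals break-even investment: s·k^α = (n + δ)·k.
Rearranging, k^(1−α) = s / (n + δ).
k^0.58 = 0.23 / (0.018 + 0.098) = 0.23 / 0.116 = 1.9828
k* = 1.9828^(1/0.58) ≈ 3.2550
y* = (k*)^α = 3.2550^0.42 ≈ 1.6416

y* ≈ 1.642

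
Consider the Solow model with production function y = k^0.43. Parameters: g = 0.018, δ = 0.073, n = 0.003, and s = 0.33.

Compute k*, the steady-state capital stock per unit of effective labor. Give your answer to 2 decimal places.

k* = 9.05

Steady state requires s·f(k) = (n + g + δ)·k, i.e. s·k^α = (n + g + δ)·k.
Dividing both sides by k: k^(1−α) = s / (n + g + δ).
k^0.57 = 0.33 / (0.003 + 0.018 + 0.073) = 0.33 / 0.094 = 3.5106
k* = 3.5106^(1/0.57) ≈ 9.0534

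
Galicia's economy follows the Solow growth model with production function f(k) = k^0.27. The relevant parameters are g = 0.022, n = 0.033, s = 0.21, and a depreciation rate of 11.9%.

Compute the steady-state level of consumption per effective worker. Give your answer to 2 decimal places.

At the steady state, Δk = 0, so s·k^α = (n + g + δ)·k.
Rearranging, k^(1−α) = s / (n + g + δ).
k^0.73 = 0.21 / (0.033 + 0.022 + 0.119) = 0.21 / 0.174 = 1.2069
k* = 1.2069^(1/0.73) ≈ 1.2938
y* = (k*)^α = 1.2938^0.27 ≈ 1.0720
c* = (1 − s)·y* = (1 − 0.21) × 1.0720 ≈ 0.8469

c* = 0.85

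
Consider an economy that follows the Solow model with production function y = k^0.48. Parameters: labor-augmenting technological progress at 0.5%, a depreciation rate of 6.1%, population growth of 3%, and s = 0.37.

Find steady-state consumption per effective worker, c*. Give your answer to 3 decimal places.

In steady state, investment equals break-even investment: s·k^α = (n + g + δ)·k.
Dividing both sides by k: k^(1−α) = s / (n + g + δ).
k^0.52 = 0.37 / (0.030 + 0.005 + 0.061) = 0.37 / 0.096 = 3.8542
k* = 3.8542^(1/0.52) ≈ 13.3905
y* = (k*)^α = 13.3905^0.48 ≈ 3.4743
c* = (1 − s)·y* = (1 − 0.37) × 3.4743 ≈ 2.1888

c* ≈ 2.189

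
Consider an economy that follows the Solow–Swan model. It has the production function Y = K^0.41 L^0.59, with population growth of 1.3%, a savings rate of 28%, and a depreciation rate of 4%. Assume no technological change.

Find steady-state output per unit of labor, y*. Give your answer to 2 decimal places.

y* = 3.18

Steady state requires s·f(k) = (n + δ)·k, i.e. s·k^α = (n + δ)·k.
Dividing both sides by k: k^(1−α) = s / (n + δ).
k^0.59 = 0.28 / (0.013 + 0.040) = 0.28 / 0.053 = 5.2830
k* = 5.2830^(1/0.59) ≈ 16.7966
y* = (k*)^α = 16.7966^0.41 ≈ 3.1794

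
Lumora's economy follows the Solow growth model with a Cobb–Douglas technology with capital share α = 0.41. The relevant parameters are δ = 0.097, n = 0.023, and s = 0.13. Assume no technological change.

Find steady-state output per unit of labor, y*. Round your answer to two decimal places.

In steady state, investment equals break-even investment: s·k^α = (n + δ)·k.
Rearranging, k^(1−α) = s / (n + δ).
k^0.59 = 0.13 / (0.023 + 0.097) = 0.13 / 0.120 = 1.0833
k* = 1.0833^(1/0.59) ≈ 1.1452
y* = (k*)^α = 1.1452^0.41 ≈ 1.0572

y* = 1.06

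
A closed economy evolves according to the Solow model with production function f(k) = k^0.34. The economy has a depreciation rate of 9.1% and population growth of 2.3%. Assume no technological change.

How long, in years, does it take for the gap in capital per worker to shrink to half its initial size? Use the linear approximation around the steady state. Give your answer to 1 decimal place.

about 9.2 years

Near the steady state the convergence rate is λ = (1 − α)(n + δ).
λ = (1 − 0.34) × 0.114 = 0.66 × 0.114 = 0.07524
Half-life = ln 2 / λ = 0.6931 / 0.07524 ≈ 9.21 years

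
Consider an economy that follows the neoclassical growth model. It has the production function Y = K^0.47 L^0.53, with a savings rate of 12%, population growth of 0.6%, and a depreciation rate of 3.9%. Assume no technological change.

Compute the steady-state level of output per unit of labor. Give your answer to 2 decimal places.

Steady state requires s·f(k) = (n + δ)·k, i.e. s·k^α = (n + δ)·k.
Dividing both sides by k: k^(1−α) = s / (n + δ).
k^0.53 = 0.12 / (0.006 + 0.039) = 0.12 / 0.045 = 2.6667
k* = 2.6667^(1/0.53) ≈ 6.3639
y* = (k*)^α = 6.3639^0.47 ≈ 2.3864

y* ≈ 2.39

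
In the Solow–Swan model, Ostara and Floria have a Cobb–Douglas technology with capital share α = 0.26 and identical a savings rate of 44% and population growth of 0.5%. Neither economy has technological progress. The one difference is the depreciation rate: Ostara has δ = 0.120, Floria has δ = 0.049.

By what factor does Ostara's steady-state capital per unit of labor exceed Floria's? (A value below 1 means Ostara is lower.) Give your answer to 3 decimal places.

ratio ≈ 0.322

Steady-state k* = [s/(n + δ)]^(1/(1−α)), so the ratio is [ (s_O/(n + δ)_O) / (s_F/(n + δ)_F) ]^1.3514.
s_O/(n + δ)_O = 0.44/0.125 = 3.5200; s_F/(n + δ)_F = 0.44/0.054 = 8.1481.
Ratio = (3.5200/8.1481)^1.3514 = 0.4320^1.3514 ≈ 0.3217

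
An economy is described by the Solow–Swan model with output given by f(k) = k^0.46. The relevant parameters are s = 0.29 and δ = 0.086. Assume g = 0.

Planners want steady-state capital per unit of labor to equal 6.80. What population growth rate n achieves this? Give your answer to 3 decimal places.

n ≈ 0.017

At the steady state, Δk = 0, so s·k^α = (n + δ)·k.
So s / (n + δ) = (k*)^(1−α) = 6.80^0.54 = 2.8155.
Therefore n + δ = s / 2.8155 = 0.29 / 2.8155 = 0.1030, so n = 0.1030 − 0.086 = 0.0170.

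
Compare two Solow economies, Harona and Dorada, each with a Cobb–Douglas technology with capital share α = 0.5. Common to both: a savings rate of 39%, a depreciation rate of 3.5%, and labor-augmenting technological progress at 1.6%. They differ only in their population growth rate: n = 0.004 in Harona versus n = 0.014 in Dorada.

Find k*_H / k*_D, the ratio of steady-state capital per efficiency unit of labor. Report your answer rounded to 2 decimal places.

Steady-state k* = [s/(n + g + δ)]^(1/(1−α)), so the ratio is [ (s_H/(n + g + δ)_H) / (s_D/(n + g + δ)_D) ]^2.
s_H/(n + g + δ)_H = 0.39/0.055 = 7.0909; s_D/(n + g + δ)_D = 0.39/0.065 = 6.0000.
Ratio = (7.0909/6.0000)^2 = 1.1818^2 ≈ 1.3967

k*_H / k*_D ≈ 1.40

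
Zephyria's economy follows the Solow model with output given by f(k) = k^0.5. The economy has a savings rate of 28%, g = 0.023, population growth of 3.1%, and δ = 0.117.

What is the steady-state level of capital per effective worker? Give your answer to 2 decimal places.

k* = 2.68

In steady state, investment equals break-even investment: s·k^α = (n + g + δ)·k.
Rearranging, k^(1−α) = s / (n + g + δ).
k^0.5 = 0.28 / (0.031 + 0.023 + 0.117) = 0.28 / 0.171 = 1.6374
k* = 1.6374^(1/0.5) ≈ 2.6811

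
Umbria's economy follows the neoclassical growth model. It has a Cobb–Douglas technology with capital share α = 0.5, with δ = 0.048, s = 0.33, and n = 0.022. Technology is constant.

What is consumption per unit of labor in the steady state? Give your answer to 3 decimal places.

c* = 3.159

In steady state, investment equals break-even investment: s·k^α = (n + δ)·k.
Dividing both sides by k: k^(1−α) = s / (n + δ).
k^0.5 = 0.33 / (0.022 + 0.048) = 0.33 / 0.070 = 4.7143
k* = 4.7143^(1/0.5) ≈ 22.2246
y* = (k*)^α = 22.2246^0.5 ≈ 4.7143
c* = (1 − s)·y* = (1 − 0.33) × 4.7143 ≈ 3.1586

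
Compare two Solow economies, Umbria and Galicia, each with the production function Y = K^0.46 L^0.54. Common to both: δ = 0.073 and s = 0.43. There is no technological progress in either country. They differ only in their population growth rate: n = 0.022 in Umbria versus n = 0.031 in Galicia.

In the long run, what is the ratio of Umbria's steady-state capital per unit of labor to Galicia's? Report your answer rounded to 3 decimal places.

Steady-state k* = [s/(n + δ)]^(1/(1−α)), so the ratio is [ (s_U/(n + δ)_U) / (s_G/(n + δ)_G) ]^1.8519.
s_U/(n + δ)_U = 0.43/0.095 = 4.5263; s_G/(n + δ)_G = 0.43/0.104 = 4.1346.
Ratio = (4.5263/4.1346)^1.8519 = 1.0947^1.8519 ≈ 1.1824

k*_U / k*_G ≈ 1.182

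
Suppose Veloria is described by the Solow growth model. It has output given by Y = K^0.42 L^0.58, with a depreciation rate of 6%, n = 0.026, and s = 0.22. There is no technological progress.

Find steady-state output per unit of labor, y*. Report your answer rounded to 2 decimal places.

In steady state, investment equals break-even investment: s·k^α = (n + δ)·k.
Rearranging, k^(1−α) = s / (n + δ).
k^0.58 = 0.22 / (0.026 + 0.060) = 0.22 / 0.086 = 2.5581
k* = 2.5581^(1/0.58) ≈ 5.0502
y* = (k*)^α = 5.0502^0.42 ≈ 1.9742

y* = 1.97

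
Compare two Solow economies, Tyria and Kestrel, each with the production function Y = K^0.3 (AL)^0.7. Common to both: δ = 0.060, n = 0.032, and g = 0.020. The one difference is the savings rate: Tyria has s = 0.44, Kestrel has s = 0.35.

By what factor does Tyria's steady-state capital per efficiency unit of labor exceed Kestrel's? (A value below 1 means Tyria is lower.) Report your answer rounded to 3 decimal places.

Steady-state k* = [s/(n + g + δ)]^(1/(1−α)), so the ratio is [ (s_T/(n + g + δ)_T) / (s_K/(n + g + δ)_K) ]^1.4286.
s_T/(n + g + δ)_T = 0.44/0.112 = 3.9286; s_K/(n + g + δ)_K = 0.35/0.112 = 3.1250.
Ratio = (3.9286/3.1250)^1.4286 = 1.2572^1.4286 ≈ 1.3868

ratio ≈ 1.387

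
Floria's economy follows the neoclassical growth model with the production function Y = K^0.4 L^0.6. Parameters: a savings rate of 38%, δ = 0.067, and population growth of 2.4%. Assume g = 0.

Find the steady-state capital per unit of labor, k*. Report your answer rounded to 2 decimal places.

In steady state, investment equals break-even investment: s·k^α = (n + δ)·k.
Dividing both sides by k: k^(1−α) = s / (n + δ).
k^0.6 = 0.38 / (0.024 + 0.067) = 0.38 / 0.091 = 4.1758
k* = 4.1758^(1/0.6) ≈ 10.8284

k* ≈ 10.83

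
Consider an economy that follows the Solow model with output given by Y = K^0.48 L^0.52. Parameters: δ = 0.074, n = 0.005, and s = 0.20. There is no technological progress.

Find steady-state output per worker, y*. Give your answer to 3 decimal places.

y* ≈ 2.357

At the steady state, Δk = 0, so s·k^α = (n + δ)·k.
Rearranging, k^(1−α) = s / (n + δ).
k^0.52 = 0.20 / (0.005 + 0.074) = 0.20 / 0.079 = 2.5316
k* = 2.5316^(1/0.52) ≈ 5.9671
y* = (k*)^α = 5.9671^0.48 ≈ 2.3570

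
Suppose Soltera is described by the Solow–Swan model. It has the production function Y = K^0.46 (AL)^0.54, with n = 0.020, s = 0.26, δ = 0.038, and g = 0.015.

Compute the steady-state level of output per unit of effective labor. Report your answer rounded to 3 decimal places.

y* = 2.951

At the steady state, Δk = 0, so s·k^α = (n + g + δ)·k.
Dividing both sides by k: k^(1−α) = s / (n + g + δ).
k^0.54 = 0.26 / (0.020 + 0.015 + 0.038) = 0.26 / 0.073 = 3.5616
k* = 3.5616^(1/0.54) ≈ 10.5091
y* = (k*)^α = 10.5091^0.46 ≈ 2.9507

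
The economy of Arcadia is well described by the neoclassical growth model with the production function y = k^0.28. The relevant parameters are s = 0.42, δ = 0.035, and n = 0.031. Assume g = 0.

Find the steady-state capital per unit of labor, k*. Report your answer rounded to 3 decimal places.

At the steady state, Δk = 0, so s·k^α = (n + δ)·k.
Rearranging, k^(1−α) = s / (n + δ).
k^0.72 = 0.42 / (0.031 + 0.035) = 0.42 / 0.066 = 6.3636
k* = 6.3636^(1/0.72) ≈ 13.0694

k* = 13.069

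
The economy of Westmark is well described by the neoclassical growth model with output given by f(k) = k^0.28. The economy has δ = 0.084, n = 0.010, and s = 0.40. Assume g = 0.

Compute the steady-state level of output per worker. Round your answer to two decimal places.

In steady state, investment equals break-even investment: s·k^α = (n + δ)·k.
Dividing both sides by k: k^(1−α) = s / (n + δ).
k^0.72 = 0.40 / (0.010 + 0.084) = 0.40 / 0.094 = 4.2553
k* = 4.2553^(1/0.72) ≈ 7.4733
y* = (k*)^α = 7.4733^0.28 ≈ 1.7562

y* ≈ 1.76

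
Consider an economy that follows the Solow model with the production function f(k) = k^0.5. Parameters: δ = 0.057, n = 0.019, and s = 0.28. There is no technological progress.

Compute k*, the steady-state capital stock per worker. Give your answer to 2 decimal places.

Steady state requires s·f(k) = (n + δ)·k, i.e. s·k^α = (n + δ)·k.
Dividing both sides by k: k^(1−α) = s / (n + δ).
k^0.5 = 0.28 / (0.019 + 0.057) = 0.28 / 0.076 = 3.6842
k* = 3.6842^(1/0.5) ≈ 13.5733

k* ≈ 13.57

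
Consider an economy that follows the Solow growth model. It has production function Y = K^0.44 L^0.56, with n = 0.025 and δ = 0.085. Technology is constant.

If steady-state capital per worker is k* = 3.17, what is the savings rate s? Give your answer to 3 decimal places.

Steady state requires s·f(k) = (n + δ)·k, i.e. s·k^α = (n + δ)·k.
So s / (n + δ) = (k*)^(1−α) = 3.17^0.56 = 1.9081.
Therefore s = 1.9081 × (n + δ) = 1.9081 × 0.110 = 0.2099.

s ≈ 0.210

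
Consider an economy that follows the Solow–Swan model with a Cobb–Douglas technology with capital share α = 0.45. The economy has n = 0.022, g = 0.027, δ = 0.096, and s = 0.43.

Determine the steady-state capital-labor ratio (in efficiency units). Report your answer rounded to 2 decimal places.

In steady state, investment equals break-even investment: s·k^α = (n + g + δ)·k.
Rearranging, k^(1−α) = s / (n + g + δ).
k^0.55 = 0.43 / (0.022 + 0.027 + 0.096) = 0.43 / 0.145 = 2.9655
k* = 2.9655^(1/0.55) ≈ 7.2171

k* ≈ 7.22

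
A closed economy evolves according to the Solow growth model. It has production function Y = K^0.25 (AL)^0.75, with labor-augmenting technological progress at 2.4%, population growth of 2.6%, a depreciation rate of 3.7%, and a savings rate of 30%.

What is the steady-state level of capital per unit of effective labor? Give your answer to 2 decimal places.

In steady state, investment equals break-even investment: s·k^α = (n + g + δ)·k.
Dividing both sides by k: k^(1−α) = s / (n + g + δ).
k^0.75 = 0.30 / (0.026 + 0.024 + 0.037) = 0.30 / 0.087 = 3.4483
k* = 3.4483^(1/0.75) ≈ 5.2096

k* ≈ 5.21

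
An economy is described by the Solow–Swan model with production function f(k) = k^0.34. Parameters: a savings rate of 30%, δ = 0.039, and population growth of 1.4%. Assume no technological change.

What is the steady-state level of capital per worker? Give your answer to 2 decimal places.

At the steady state, Δk = 0, so s·k^α = (n + δ)·k.
Dividing both sides by k: k^(1−α) = s / (n + δ).
k^0.66 = 0.30 / (0.014 + 0.039) = 0.30 / 0.053 = 5.6604
k* = 5.6604^(1/0.66) ≈ 13.8254

k* = 13.83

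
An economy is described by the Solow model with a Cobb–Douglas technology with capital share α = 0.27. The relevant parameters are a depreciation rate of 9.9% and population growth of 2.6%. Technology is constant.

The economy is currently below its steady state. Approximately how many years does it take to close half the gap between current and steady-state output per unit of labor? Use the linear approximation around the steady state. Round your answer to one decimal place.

Near the steady state the convergence rate is λ = (1 − α)(n + δ).
λ = (1 − 0.27) × 0.125 = 0.73 × 0.125 = 0.09125
Half-life = ln 2 / λ = 0.6931 / 0.09125 ≈ 7.60 years

half-life ≈ 7.6 years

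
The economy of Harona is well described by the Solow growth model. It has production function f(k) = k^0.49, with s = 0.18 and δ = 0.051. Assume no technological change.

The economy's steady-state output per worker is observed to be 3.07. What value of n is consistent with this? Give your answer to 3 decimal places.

n ≈ 0.005

At the steady state, Δk = 0, so s·k^α = (n + δ)·k.
Since y* = [s/(n + δ)]^(α/(1−α)), we have s/(n + δ) = (y*)^((1−α)/α) = 3.07^1.0408 = 3.2138.
Therefore n + δ = s / 3.2138 = 0.18 / 3.2138 = 0.0560, so n = 0.0560 − 0.051 = 0.0050.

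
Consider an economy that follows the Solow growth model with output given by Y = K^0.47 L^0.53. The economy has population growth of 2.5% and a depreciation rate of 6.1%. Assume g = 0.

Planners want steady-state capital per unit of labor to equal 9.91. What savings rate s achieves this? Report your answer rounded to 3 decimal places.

s ≈ 0.290

At the steady state, Δk = 0, so s·k^α = (n + δ)·k.
So s / (n + δ) = (k*)^(1−α) = 9.91^0.53 = 3.3722.
Therefore s = 3.3722 × (n + δ) = 3.3722 × 0.086 = 0.2900.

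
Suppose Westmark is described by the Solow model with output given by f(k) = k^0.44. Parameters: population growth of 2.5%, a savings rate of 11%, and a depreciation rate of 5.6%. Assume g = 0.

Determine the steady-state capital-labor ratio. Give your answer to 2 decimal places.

k* = 1.73

At the steady state, Δk = 0, so s·k^α = (n + δ)·k.
Dividing both sides by k: k^(1−α) = s / (n + δ).
k^0.56 = 0.11 / (0.025 + 0.056) = 0.11 / 0.081 = 1.3580
k* = 1.3580^(1/0.56) ≈ 1.7271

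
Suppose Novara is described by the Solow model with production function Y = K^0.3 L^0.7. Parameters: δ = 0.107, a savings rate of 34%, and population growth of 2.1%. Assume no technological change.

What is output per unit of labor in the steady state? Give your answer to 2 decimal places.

Steady state requires s·f(k) = (n + δ)·k, i.e. s·k^α = (n + δ)·k.
Dividing both sides by k: k^(1−α) = s / (n + δ).
k^0.7 = 0.34 / (0.021 + 0.107) = 0.34 / 0.128 = 2.6563
k* = 2.6563^(1/0.7) ≈ 4.0375
y* = (k*)^α = 4.0375^0.3 ≈ 1.5200

y* = 1.52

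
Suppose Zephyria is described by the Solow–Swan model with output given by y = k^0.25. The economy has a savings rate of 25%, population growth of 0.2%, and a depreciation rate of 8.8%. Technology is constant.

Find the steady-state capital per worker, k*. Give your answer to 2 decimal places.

In steady state, investment equals break-even investment: s·k^α = (n + δ)·k.
Dividing both sides by k: k^(1−α) = s / (n + δ).
k^0.75 = 0.25 / (0.002 + 0.088) = 0.25 / 0.090 = 2.7778
k* = 2.7778^(1/0.75) ≈ 3.9048

k* ≈ 3.90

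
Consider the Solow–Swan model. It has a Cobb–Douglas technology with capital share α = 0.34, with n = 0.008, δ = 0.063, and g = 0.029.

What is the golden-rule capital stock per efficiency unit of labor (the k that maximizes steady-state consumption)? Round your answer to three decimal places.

k_gold ≈ 6.387

The golden rule sets f'(k) = n + g + δ, i.e. α·k^(α−1) = n + g + δ.
So k^(1−α) = α / (n + g + δ) = 0.34 / 0.100 = 3.4000.
k_gold = 3.4000^(1/0.66) ≈ 6.3866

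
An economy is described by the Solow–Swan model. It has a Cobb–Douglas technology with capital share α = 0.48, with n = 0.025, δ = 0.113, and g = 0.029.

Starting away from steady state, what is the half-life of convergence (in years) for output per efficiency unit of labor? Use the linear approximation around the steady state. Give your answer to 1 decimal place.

half-life ≈ 8.0 years

Near the steady state the convergence rate is λ = (1 − α)(n + g + δ).
λ = (1 − 0.48) × 0.167 = 0.52 × 0.167 = 0.08684
Half-life = ln 2 / λ = 0.6931 / 0.08684 ≈ 7.98 years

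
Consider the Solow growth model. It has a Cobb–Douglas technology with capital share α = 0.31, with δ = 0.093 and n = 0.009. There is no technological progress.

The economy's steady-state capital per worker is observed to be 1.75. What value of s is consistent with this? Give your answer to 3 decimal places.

s ≈ 0.150

At the steady state, Δk = 0, so s·k^α = (n + δ)·k.
So s / (n + δ) = (k*)^(1−α) = 1.75^0.69 = 1.4713.
Therefore s = 1.4713 × (n + δ) = 1.4713 × 0.102 = 0.1501.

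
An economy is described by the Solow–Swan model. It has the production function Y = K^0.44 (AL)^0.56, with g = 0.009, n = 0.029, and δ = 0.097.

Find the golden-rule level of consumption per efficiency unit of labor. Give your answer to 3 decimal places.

At the golden rule, f'(k) = n + g + δ, so α·k^(α−1) = n + g + δ and k_gold = (α/(n + g + δ))^(1/(1−α)).
k_gold = (0.44/0.135)^(1/0.56) = 3.2593^1.7857 ≈ 8.2468
c_gold = f(k_gold) − (n + g + δ)·k_gold = 2.5303 − 0.135×8.2468 ≈ 1.4170

c_gold ≈ 1.417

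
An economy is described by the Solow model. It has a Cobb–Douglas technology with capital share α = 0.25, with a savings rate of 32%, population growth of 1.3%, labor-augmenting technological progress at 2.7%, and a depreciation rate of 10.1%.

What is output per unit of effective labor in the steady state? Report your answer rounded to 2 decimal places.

y* ≈ 1.31

At the steady state, Δk = 0, so s·k^α = (n + g + δ)·k.
Dividing both sides by k: k^(1−α) = s / (n + g + δ).
k^0.75 = 0.32 / (0.013 + 0.027 + 0.101) = 0.32 / 0.141 = 2.2695
k* = 2.2695^(1/0.75) ≈ 2.9825
y* = (k*)^α = 2.9825^0.25 ≈ 1.3142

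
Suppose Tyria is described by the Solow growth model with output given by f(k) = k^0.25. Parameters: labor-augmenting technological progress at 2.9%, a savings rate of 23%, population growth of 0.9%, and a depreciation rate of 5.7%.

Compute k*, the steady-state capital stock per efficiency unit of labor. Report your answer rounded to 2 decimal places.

Steady state requires s·f(k) = (n + g + δ)·k, i.e. s·k^α = (n + g + δ)·k.
Dividing both sides by k: k^(1−α) = s / (n + g + δ).
k^0.75 = 0.23 / (0.009 + 0.029 + 0.057) = 0.23 / 0.095 = 2.4211
k* = 2.4211^(1/0.75) ≈ 3.2510

k* = 3.25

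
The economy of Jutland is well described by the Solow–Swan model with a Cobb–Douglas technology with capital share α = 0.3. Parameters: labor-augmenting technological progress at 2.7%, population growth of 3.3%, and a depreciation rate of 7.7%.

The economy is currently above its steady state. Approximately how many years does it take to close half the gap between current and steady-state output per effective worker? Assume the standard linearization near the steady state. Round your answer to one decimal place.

Near the steady state the convergence rate is λ = (1 − α)(n + g + δ).
λ = (1 − 0.3) × 0.137 = 0.7 × 0.137 = 0.0959
Half-life = ln 2 / λ = 0.6931 / 0.0959 ≈ 7.23 years

t_½ ≈ 7.2 years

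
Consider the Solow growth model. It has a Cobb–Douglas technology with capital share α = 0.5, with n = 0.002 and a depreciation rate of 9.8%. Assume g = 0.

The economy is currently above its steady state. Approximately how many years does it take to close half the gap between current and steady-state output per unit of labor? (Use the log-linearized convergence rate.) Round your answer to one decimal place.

about 13.9 years

Near the steady state the convergence rate is λ = (1 − α)(n + δ).
λ = (1 − 0.5) × 0.100 = 0.5 × 0.100 = 0.0500
Half-life = ln 2 / λ = 0.6931 / 0.0500 ≈ 13.86 years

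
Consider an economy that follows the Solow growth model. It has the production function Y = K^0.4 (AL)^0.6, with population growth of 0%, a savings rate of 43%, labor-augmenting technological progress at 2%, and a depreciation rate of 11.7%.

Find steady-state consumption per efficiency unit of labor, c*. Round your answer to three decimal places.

At the steady state, Δk = 0, so s·k^α = (n + g + δ)·k.
Dividing both sides by k: k^(1−α) = s / (n + g + δ).
k^0.6 = 0.43 / (0.000 + 0.020 + 0.117) = 0.43 / 0.137 = 3.1387
k* = 3.1387^(1/0.6) ≈ 6.7285
y* = (k*)^α = 6.7285^0.4 ≈ 2.1437
c* = (1 − s)·y* = (1 − 0.43) × 2.1437 ≈ 1.2219

c* ≈ 1.222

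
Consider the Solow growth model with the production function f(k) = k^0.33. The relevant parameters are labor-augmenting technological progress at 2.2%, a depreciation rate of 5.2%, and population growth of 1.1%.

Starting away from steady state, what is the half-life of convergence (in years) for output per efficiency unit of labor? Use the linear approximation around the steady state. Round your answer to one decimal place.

Near the steady state the convergence rate is λ = (1 − α)(n + g + δ).
λ = (1 − 0.33) × 0.085 = 0.67 × 0.085 = 0.05695
Half-life = ln 2 / λ = 0.6931 / 0.05695 ≈ 12.17 years

about 12.2 years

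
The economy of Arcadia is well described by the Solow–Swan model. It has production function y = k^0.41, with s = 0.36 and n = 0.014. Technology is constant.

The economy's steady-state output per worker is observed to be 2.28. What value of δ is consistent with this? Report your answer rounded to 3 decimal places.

In steady state, investment equals break-even investment: s·k^α = (n + δ)·k.
Since y* = [s/(n + δ)]^(α/(1−α)), we have s/(n + δ) = (y*)^((1−α)/α) = 2.28^1.439 = 3.2739.
Therefore n + δ = s / 3.2739 = 0.36 / 3.2739 = 0.1100, so δ = 0.1100 − 0.014 = 0.0960.

δ ≈ 0.096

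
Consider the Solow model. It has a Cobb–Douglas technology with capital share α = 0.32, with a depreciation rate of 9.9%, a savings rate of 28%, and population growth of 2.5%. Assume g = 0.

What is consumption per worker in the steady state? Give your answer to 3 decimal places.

c* ≈ 1.056

In steady state, investment equals break-even investment: s·k^α = (n + δ)·k.
Dividing both sides by k: k^(1−α) = s / (n + δ).
k^0.68 = 0.28 / (0.025 + 0.099) = 0.28 / 0.124 = 2.2581
k* = 2.2581^(1/0.68) ≈ 3.3129
y* = (k*)^α = 3.3129^0.32 ≈ 1.4671
c* = (1 − s)·y* = (1 − 0.28) × 1.4671 ≈ 1.0563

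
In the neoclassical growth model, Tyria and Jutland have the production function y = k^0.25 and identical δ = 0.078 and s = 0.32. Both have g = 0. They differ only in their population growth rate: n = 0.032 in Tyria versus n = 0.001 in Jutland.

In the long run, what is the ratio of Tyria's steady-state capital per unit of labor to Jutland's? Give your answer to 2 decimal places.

Steady-state k* = [s/(n + δ)]^(1/(1−α)), so the ratio is [ (s_T/(n + δ)_T) / (s_J/(n + δ)_J) ]^1.3333.
s_T/(n + δ)_T = 0.32/0.110 = 2.9091; s_J/(n + δ)_J = 0.32/0.079 = 4.0506.
Ratio = (2.9091/4.0506)^1.3333 = 0.7182^1.3333 ≈ 0.6432

k*_T / k*_J ≈ 0.64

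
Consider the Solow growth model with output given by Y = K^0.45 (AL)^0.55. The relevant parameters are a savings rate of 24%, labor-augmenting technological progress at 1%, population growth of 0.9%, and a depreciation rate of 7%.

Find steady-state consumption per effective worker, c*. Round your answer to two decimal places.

c* ≈ 1.71

In steady state, investment equals break-even investment: s·k^α = (n + g + δ)·k.
Rearranging, k^(1−α) = s / (n + g + δ).
k^0.55 = 0.24 / (0.009 + 0.010 + 0.070) = 0.24 / 0.089 = 2.6966
k* = 2.6966^(1/0.55) ≈ 6.0716
y* = (k*)^α = 6.0716^0.45 ≈ 2.2516
c* = (1 − s)·y* = (1 − 0.24) × 2.2516 ≈ 1.7112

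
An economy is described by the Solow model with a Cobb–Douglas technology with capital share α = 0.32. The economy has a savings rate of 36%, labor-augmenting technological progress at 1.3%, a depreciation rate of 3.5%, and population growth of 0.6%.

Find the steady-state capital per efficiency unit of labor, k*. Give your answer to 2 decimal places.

In steady state, investment equals break-even investment: s·k^α = (n + g + δ)·k.
Rearranging, k^(1−α) = s / (n + g + δ).
k^0.68 = 0.36 / (0.006 + 0.013 + 0.035) = 0.36 / 0.054 = 6.6667
k* = 6.6667^(1/0.68) ≈ 16.2792

k* = 16.28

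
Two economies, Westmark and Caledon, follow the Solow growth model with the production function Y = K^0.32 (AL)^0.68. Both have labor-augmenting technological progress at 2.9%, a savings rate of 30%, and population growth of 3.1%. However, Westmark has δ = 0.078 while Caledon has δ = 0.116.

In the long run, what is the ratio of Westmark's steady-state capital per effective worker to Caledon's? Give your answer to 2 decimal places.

ratio ≈ 1.43

Steady-state k* = [s/(n + g + δ)]^(1/(1−α)), so the ratio is [ (s_W/(n + g + δ)_W) / (s_C/(n + g + δ)_C) ]^1.4706.
s_W/(n + g + δ)_W = 0.30/0.138 = 2.1739; s_C/(n + g + δ)_C = 0.30/0.176 = 1.7045.
Ratio = (2.1739/1.7045)^1.4706 = 1.2754^1.4706 ≈ 1.4301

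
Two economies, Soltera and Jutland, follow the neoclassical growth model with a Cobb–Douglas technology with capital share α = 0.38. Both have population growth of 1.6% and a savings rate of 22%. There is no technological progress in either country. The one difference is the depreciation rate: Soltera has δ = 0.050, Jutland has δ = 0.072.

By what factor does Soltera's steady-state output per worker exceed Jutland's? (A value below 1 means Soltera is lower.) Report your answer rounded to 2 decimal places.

ratio ≈ 1.19

Steady-state y* = [s/(n + δ)]^(α/(1−α)), so the ratio is [ (s_S/(n + δ)_S) / (s_J/(n + δ)_J) ]^0.6129.
s_S/(n + δ)_S = 0.22/0.066 = 3.3333; s_J/(n + δ)_J = 0.22/0.088 = 2.5000.
Ratio = (3.3333/2.5000)^0.6129 = 1.3333^0.6129 ≈ 1.1928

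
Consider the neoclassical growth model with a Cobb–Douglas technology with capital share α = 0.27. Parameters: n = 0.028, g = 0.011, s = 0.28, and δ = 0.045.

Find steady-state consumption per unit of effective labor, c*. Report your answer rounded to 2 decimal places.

At the steady state, Δk = 0, so s·k^α = (n + g + δ)·k.
Dividing both sides by k: k^(1−α) = s / (n + g + δ).
k^0.73 = 0.28 / (0.028 + 0.011 + 0.045) = 0.28 / 0.084 = 3.3333
k* = 3.3333^(1/0.73) ≈ 5.2031
y* = (k*)^α = 5.2031^0.27 ≈ 1.5610
c* = (1 − s)·y* = (1 − 0.28) × 1.5610 ≈ 1.1239

c* ≈ 1.12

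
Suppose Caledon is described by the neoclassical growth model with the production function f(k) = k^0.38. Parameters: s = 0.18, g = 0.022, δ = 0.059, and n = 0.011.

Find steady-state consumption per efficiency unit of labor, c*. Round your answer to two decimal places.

c* ≈ 1.24

At the steady state, Δk = 0, so s·k^α = (n + g + δ)·k.
Dividing both sides by k: k^(1−α) = s / (n + g + δ).
k^0.62 = 0.18 / (0.011 + 0.022 + 0.059) = 0.18 / 0.092 = 1.9565
k* = 1.9565^(1/0.62) ≈ 2.9521
y* = (k*)^α = 2.9521^0.38 ≈ 1.5089
c* = (1 − s)·y* = (1 − 0.18) × 1.5089 ≈ 1.2373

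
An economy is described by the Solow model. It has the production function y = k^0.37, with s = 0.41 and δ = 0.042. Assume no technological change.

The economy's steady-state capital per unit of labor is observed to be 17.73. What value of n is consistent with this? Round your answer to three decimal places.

n ≈ 0.025

At the steady state, Δk = 0, so s·k^α = (n + δ)·k.
So s / (n + δ) = (k*)^(1−α) = 17.73^0.63 = 6.1191.
Therefore n + δ = s / 6.1191 = 0.41 / 6.1191 = 0.0670, so n = 0.0670 − 0.042 = 0.0250.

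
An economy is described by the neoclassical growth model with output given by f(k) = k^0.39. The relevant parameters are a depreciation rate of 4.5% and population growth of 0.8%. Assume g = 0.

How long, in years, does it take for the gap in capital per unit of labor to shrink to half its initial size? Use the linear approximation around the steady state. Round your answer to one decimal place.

Near the steady state the convergence rate is λ = (1 − α)(n + δ).
λ = (1 − 0.39) × 0.053 = 0.61 × 0.053 = 0.03233
Half-life = ln 2 / λ = 0.6931 / 0.03233 ≈ 21.44 years

t_½ ≈ 21.4 years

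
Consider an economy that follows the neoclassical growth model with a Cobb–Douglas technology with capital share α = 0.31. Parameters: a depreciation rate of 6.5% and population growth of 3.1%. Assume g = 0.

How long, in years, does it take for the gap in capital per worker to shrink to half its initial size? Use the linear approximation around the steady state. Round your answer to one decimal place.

Near the steady state the convergence rate is λ = (1 − α)(n + δ).
λ = (1 − 0.31) × 0.096 = 0.69 × 0.096 = 0.06624
Half-life = ln 2 / λ = 0.6931 / 0.06624 ≈ 10.46 years

t_½ ≈ 10.5 years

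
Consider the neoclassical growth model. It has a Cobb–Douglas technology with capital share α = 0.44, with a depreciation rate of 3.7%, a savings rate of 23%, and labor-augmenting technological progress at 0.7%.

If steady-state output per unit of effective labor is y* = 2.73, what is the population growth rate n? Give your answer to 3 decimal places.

Steady state requires s·f(k) = (n + g + δ)·k, i.e. s·k^α = (n + g + δ)·k.
Since y* = [s/(n + g + δ)]^(α/(1−α)), we have s/(n + g + δ) = (y*)^((1−α)/α) = 2.73^1.2727 = 3.5901.
Therefore n + g + δ = s / 3.5901 = 0.23 / 3.5901 = 0.0641, so n = 0.0641 − 0.044 = 0.0201.

n ≈ 0.020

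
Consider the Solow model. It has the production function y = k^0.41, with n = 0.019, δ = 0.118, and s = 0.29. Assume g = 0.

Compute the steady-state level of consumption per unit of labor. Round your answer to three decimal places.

c* ≈ 1.196

In steady state, investment equals break-even investment: s·k^α = (n + δ)·k.
Dividing both sides by k: k^(1−α) = s / (n + δ).
k^0.59 = 0.29 / (0.019 + 0.118) = 0.29 / 0.137 = 2.1168
k* = 2.1168^(1/0.59) ≈ 3.5645
y* = (k*)^α = 3.5645^0.41 ≈ 1.6839
c* = (1 − s)·y* = (1 − 0.29) × 1.6839 ≈ 1.1956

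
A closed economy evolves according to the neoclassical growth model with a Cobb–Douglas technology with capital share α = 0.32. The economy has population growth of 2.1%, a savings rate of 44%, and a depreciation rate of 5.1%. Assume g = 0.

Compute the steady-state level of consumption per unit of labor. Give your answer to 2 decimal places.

At the steady state, Δk = 0, so s·k^α = (n + δ)·k.
Rearranging, k^(1−α) = s / (n + δ).
k^0.68 = 0.44 / (0.021 + 0.051) = 0.44 / 0.072 = 6.1111
k* = 6.1111^(1/0.68) ≈ 14.3238
y* = (k*)^α = 14.3238^0.32 ≈ 2.3439
c* = (1 − s)·y* = (1 − 0.44) × 2.3439 ≈ 1.3126

c* ≈ 1.31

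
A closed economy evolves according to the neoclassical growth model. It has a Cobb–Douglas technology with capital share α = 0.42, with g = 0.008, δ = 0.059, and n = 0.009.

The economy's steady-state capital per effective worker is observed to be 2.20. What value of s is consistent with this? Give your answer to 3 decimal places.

At the steady state, Δk = 0, so s·k^α = (n + g + δ)·k.
So s / (n + g + δ) = (k*)^(1−α) = 2.20^0.58 = 1.5798.
Therefore s = 1.5798 × (n + g + δ) = 1.5798 × 0.076 = 0.1201.

s ≈ 0.120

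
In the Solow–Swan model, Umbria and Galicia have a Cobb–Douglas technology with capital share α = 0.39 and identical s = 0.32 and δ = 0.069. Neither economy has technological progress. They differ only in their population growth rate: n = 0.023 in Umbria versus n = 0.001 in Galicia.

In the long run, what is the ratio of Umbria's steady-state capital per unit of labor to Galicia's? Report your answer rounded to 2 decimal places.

Steady-state k* = [s/(n + δ)]^(1/(1−α)), so the ratio is [ (s_U/(n + δ)_U) / (s_G/(n + δ)_G) ]^1.6393.
s_U/(n + δ)_U = 0.32/0.092 = 3.4783; s_G/(n + δ)_G = 0.32/0.070 = 4.5714.
Ratio = (3.4783/4.5714)^1.6393 = 0.7609^1.6393 ≈ 0.6389

ratio ≈ 0.64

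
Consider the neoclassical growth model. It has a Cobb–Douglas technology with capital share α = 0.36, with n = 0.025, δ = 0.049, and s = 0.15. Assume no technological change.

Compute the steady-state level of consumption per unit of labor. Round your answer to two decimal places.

c* ≈ 1.26

At the steady state, Δk = 0, so s·k^α = (n + δ)·k.
Dividing both sides by k: k^(1−α) = s / (n + δ).
k^0.64 = 0.15 / (0.025 + 0.049) = 0.15 / 0.074 = 2.0270
k* = 2.0270^(1/0.64) ≈ 3.0162
y* = (k*)^α = 3.0162^0.36 ≈ 1.4880
c* = (1 − s)·y* = (1 − 0.15) × 1.4880 ≈ 1.2648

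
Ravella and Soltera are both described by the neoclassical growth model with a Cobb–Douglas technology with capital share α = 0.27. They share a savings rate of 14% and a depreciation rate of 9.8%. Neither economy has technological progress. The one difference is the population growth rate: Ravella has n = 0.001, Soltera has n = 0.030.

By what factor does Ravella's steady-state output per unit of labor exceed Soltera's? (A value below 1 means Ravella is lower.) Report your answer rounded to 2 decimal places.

Steady-state y* = [s/(n + δ)]^(α/(1−α)), so the ratio is [ (s_R/(n + δ)_R) / (s_S/(n + δ)_S) ]^0.3699.
s_R/(n + δ)_R = 0.14/0.099 = 1.4141; s_S/(n + δ)_S = 0.14/0.128 = 1.0938.
Ratio = (1.4141/1.0938)^0.3699 = 1.2928^0.3699 ≈ 1.0997

y*_R / y*_S ≈ 1.10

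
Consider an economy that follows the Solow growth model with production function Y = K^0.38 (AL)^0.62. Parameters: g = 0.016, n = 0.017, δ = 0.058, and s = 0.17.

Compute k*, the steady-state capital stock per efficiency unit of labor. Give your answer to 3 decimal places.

At the steady state, Δk = 0, so s·k^α = (n + g + δ)·k.
Dividing both sides by k: k^(1−α) = s / (n + g + δ).
k^0.62 = 0.17 / (0.017 + 0.016 + 0.058) = 0.17 / 0.091 = 1.8681
k* = 1.8681^(1/0.62) ≈ 2.7399

k* = 2.740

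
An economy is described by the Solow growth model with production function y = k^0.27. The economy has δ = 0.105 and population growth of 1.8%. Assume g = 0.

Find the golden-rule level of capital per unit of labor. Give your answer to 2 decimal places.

k_gold ≈ 2.94

The golden rule sets f'(k) = n + δ, i.e. α·k^(α−1) = n + δ.
So k^(1−α) = α / (n + δ) = 0.27 / 0.123 = 2.1951.
k_gold = 2.1951^(1/0.73) ≈ 2.9359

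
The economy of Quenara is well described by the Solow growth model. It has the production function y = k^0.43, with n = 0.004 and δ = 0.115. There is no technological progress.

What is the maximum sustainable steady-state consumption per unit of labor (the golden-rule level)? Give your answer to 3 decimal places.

At the golden rule, f'(k) = n + δ, so α·k^(α−1) = n + δ and k_gold = (α/(n + δ))^(1/(1−α)).
k_gold = (0.43/0.119)^(1/0.57) = 3.6134^1.7544 ≈ 9.5237
c_gold = f(k_gold) − (n + δ)·k_gold = 2.6356 − 0.119×9.5237 ≈ 1.5023

c_gold ≈ 1.502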